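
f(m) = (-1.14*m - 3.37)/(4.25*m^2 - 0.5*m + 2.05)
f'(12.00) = 0.00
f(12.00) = -0.03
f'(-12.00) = 0.00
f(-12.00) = 0.02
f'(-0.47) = -1.58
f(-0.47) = -0.88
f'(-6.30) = 0.00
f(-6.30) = 0.02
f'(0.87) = 1.05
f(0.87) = -0.90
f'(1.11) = 0.74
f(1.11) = -0.69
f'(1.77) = 0.30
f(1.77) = -0.37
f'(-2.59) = -0.05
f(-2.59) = -0.01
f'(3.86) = 0.04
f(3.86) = -0.12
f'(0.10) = -0.27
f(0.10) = -1.71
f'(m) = (0.5 - 8.5*m)*(-1.14*m - 3.37)/(4.25*m^2 - 0.5*m + 2.05)^2 - 1.14/(4.25*m^2 - 0.5*m + 2.05) = (4.845*m^2 + 28.645*m - 4.022)/(18.0625*m^4 - 4.25*m^3 + 17.675*m^2 - 2.05*m + 4.2025)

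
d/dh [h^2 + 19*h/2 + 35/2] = 2*h + 19/2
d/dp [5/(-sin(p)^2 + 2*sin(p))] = 10*(sin(p) - 1)*cos(p)/((sin(p) - 2)^2*sin(p)^2)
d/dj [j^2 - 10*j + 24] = 2*j - 10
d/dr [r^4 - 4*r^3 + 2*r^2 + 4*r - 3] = 4*r^3 - 12*r^2 + 4*r + 4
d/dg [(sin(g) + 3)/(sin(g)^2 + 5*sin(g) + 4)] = (-6*sin(g) + cos(g)^2 - 12)*cos(g)/(sin(g)^2 + 5*sin(g) + 4)^2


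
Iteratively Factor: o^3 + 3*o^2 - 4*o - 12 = (o + 2)*(o^2 + o - 6) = (o - 2)*(o + 2)*(o + 3)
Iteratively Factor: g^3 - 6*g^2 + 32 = (g + 2)*(g^2 - 8*g + 16) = (g - 4)*(g + 2)*(g - 4)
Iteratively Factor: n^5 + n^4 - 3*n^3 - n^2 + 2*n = (n - 1)*(n^4 + 2*n^3 - n^2 - 2*n) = (n - 1)*(n + 2)*(n^3 - n) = n*(n - 1)*(n + 2)*(n^2 - 1) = n*(n - 1)*(n + 1)*(n + 2)*(n - 1)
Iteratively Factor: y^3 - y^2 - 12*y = (y - 4)*(y^2 + 3*y) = (y - 4)*(y + 3)*(y)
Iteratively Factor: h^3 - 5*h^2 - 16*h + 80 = (h - 5)*(h^2 - 16) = (h - 5)*(h - 4)*(h + 4)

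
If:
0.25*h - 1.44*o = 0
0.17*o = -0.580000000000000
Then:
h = -19.65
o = -3.41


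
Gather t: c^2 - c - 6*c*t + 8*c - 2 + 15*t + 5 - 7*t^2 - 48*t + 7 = c^2 + 7*c - 7*t^2 + t*(-6*c - 33) + 10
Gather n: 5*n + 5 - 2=5*n + 3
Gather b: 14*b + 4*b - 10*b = 8*b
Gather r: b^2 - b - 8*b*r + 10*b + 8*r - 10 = b^2 + 9*b + r*(8 - 8*b) - 10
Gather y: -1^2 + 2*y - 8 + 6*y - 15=8*y - 24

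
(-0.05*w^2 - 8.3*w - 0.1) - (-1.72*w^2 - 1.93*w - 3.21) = 1.67*w^2 - 6.37*w + 3.11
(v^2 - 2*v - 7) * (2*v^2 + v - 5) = 2*v^4 - 3*v^3 - 21*v^2 + 3*v + 35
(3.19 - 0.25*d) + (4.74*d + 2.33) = 4.49*d + 5.52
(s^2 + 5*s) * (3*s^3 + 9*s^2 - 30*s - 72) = 3*s^5 + 24*s^4 + 15*s^3 - 222*s^2 - 360*s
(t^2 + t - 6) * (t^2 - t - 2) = t^4 - 9*t^2 + 4*t + 12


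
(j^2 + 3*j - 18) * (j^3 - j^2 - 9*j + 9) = j^5 + 2*j^4 - 30*j^3 + 189*j - 162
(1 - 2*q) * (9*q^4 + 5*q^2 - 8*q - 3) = -18*q^5 + 9*q^4 - 10*q^3 + 21*q^2 - 2*q - 3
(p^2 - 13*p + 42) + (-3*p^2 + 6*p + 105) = -2*p^2 - 7*p + 147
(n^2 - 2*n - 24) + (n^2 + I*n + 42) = 2*n^2 - 2*n + I*n + 18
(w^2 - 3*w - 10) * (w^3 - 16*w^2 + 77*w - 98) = w^5 - 19*w^4 + 115*w^3 - 169*w^2 - 476*w + 980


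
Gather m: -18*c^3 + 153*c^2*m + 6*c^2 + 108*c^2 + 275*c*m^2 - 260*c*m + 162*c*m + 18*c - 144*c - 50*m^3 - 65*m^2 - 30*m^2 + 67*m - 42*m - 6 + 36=-18*c^3 + 114*c^2 - 126*c - 50*m^3 + m^2*(275*c - 95) + m*(153*c^2 - 98*c + 25) + 30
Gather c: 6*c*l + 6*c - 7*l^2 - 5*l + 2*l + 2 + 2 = c*(6*l + 6) - 7*l^2 - 3*l + 4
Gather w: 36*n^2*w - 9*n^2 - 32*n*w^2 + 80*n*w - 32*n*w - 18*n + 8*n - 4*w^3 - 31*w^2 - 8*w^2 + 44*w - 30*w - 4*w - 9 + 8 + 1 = -9*n^2 - 10*n - 4*w^3 + w^2*(-32*n - 39) + w*(36*n^2 + 48*n + 10)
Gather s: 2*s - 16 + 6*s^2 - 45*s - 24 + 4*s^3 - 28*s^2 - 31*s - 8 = 4*s^3 - 22*s^2 - 74*s - 48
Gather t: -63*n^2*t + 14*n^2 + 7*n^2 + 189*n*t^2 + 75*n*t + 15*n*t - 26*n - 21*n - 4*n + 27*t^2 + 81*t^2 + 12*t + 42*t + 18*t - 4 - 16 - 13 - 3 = 21*n^2 - 51*n + t^2*(189*n + 108) + t*(-63*n^2 + 90*n + 72) - 36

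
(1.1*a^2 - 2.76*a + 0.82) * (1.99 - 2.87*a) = -3.157*a^3 + 10.1102*a^2 - 7.8458*a + 1.6318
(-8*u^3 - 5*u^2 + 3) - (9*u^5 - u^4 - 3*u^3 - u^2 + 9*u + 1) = -9*u^5 + u^4 - 5*u^3 - 4*u^2 - 9*u + 2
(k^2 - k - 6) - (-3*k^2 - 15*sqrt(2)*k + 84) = 4*k^2 - k + 15*sqrt(2)*k - 90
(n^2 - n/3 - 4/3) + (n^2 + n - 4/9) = 2*n^2 + 2*n/3 - 16/9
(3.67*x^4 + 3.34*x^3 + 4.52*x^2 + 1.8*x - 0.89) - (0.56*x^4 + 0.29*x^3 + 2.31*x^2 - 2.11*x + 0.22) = 3.11*x^4 + 3.05*x^3 + 2.21*x^2 + 3.91*x - 1.11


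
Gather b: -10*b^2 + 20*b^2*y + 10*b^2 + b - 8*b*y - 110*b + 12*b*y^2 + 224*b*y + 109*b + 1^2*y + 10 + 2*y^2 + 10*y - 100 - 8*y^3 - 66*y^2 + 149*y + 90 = 20*b^2*y + b*(12*y^2 + 216*y) - 8*y^3 - 64*y^2 + 160*y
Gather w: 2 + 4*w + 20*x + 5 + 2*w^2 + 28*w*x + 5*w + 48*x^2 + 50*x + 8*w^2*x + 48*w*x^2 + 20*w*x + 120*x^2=w^2*(8*x + 2) + w*(48*x^2 + 48*x + 9) + 168*x^2 + 70*x + 7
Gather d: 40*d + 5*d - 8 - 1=45*d - 9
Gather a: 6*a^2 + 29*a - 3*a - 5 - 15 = 6*a^2 + 26*a - 20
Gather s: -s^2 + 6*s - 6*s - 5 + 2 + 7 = 4 - s^2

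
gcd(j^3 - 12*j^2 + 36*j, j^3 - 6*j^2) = j^2 - 6*j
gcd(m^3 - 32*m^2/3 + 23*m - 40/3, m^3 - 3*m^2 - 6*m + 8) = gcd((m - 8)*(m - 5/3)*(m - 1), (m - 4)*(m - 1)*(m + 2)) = m - 1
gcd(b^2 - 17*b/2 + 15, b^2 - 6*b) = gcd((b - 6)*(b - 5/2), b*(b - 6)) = b - 6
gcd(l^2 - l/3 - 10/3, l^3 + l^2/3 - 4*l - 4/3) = l - 2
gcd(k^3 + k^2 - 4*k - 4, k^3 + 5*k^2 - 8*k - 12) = k^2 - k - 2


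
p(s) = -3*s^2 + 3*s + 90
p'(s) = 3 - 6*s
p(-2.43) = 65.00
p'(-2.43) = 17.58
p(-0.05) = 89.84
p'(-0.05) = 3.30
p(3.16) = 69.52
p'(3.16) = -15.96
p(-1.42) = 79.69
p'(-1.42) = 11.52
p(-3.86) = 33.72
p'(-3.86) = 26.16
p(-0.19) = 89.32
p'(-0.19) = 4.14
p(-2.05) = 71.24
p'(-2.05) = 15.30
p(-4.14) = 26.16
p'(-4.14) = 27.84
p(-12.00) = -378.00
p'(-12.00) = 75.00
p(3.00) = 72.00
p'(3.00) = -15.00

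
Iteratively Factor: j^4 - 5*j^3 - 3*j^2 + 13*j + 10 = (j - 2)*(j^3 - 3*j^2 - 9*j - 5) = (j - 2)*(j + 1)*(j^2 - 4*j - 5) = (j - 2)*(j + 1)^2*(j - 5)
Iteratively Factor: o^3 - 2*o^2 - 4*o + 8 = (o - 2)*(o^2 - 4) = (o - 2)^2*(o + 2)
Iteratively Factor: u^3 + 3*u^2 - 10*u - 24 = (u - 3)*(u^2 + 6*u + 8) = (u - 3)*(u + 4)*(u + 2)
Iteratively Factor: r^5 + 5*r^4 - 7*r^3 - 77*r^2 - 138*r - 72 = (r + 3)*(r^4 + 2*r^3 - 13*r^2 - 38*r - 24) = (r + 2)*(r + 3)*(r^3 - 13*r - 12) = (r - 4)*(r + 2)*(r + 3)*(r^2 + 4*r + 3) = (r - 4)*(r + 2)*(r + 3)^2*(r + 1)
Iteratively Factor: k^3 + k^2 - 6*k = (k + 3)*(k^2 - 2*k) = k*(k + 3)*(k - 2)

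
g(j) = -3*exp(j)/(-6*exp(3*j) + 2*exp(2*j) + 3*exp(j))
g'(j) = -3*exp(j)/(-6*exp(3*j) + 2*exp(2*j) + 3*exp(j)) - 3*(18*exp(3*j) - 4*exp(2*j) - 3*exp(j))*exp(j)/(-6*exp(3*j) + 2*exp(2*j) + 3*exp(j))^2 = (6 - 36*exp(j))*exp(j)/(-6*exp(2*j) + 2*exp(j) + 3)^2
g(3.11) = 0.00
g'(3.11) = -0.00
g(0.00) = 3.00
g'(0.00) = -30.00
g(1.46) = 0.03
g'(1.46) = -0.06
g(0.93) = 0.10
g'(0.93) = -0.23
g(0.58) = 0.24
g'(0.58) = -0.66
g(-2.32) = -0.96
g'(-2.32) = 0.02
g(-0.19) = -5.45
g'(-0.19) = -64.81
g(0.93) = 0.10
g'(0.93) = -0.23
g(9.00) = 0.00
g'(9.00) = 0.00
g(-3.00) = -0.97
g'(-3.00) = 0.02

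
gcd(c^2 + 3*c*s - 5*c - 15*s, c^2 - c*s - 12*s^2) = c + 3*s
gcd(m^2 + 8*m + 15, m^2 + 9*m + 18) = m + 3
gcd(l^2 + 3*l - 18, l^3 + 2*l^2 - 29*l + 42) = l - 3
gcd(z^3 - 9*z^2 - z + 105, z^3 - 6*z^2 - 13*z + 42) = z^2 - 4*z - 21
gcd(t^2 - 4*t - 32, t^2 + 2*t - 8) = t + 4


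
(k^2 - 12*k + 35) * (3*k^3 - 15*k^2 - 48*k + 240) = 3*k^5 - 51*k^4 + 237*k^3 + 291*k^2 - 4560*k + 8400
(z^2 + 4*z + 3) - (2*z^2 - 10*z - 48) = -z^2 + 14*z + 51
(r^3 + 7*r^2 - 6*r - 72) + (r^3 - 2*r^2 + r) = 2*r^3 + 5*r^2 - 5*r - 72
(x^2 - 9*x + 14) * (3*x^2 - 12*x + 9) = 3*x^4 - 39*x^3 + 159*x^2 - 249*x + 126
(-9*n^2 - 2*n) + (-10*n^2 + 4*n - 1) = -19*n^2 + 2*n - 1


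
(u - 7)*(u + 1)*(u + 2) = u^3 - 4*u^2 - 19*u - 14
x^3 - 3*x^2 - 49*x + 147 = (x - 7)*(x - 3)*(x + 7)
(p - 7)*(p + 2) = p^2 - 5*p - 14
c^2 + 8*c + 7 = (c + 1)*(c + 7)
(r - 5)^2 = r^2 - 10*r + 25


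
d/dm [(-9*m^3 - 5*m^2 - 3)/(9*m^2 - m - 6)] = (-81*m^4 + 18*m^3 + 167*m^2 + 114*m - 3)/(81*m^4 - 18*m^3 - 107*m^2 + 12*m + 36)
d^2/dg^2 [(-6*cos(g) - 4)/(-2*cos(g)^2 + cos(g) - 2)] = -4*(3*(cos(2*g) - 1)^2/2 - 87*cos(g)/4 - 21*cos(2*g) + 19*cos(3*g)/4 + 29)*cos(g)/(-cos(g) + cos(2*g) + 3)^3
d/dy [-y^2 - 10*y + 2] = -2*y - 10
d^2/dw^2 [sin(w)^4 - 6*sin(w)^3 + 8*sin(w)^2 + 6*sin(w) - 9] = -16*sin(w)^4 + 54*sin(w)^3 - 20*sin(w)^2 - 42*sin(w) + 16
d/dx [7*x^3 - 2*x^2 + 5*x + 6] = 21*x^2 - 4*x + 5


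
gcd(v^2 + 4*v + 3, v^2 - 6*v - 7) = v + 1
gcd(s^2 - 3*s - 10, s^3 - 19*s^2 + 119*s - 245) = s - 5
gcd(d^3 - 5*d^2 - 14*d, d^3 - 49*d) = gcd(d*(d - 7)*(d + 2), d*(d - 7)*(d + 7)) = d^2 - 7*d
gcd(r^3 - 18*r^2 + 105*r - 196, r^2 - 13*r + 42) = r - 7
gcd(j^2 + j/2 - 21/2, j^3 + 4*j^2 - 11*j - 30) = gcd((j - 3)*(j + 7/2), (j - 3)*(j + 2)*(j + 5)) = j - 3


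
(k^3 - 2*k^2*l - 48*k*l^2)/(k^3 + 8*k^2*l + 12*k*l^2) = (k - 8*l)/(k + 2*l)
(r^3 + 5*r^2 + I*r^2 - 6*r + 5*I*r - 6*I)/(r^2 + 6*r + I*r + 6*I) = r - 1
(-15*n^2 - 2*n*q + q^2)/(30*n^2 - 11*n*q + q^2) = (3*n + q)/(-6*n + q)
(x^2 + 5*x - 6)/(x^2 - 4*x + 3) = (x + 6)/(x - 3)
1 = 1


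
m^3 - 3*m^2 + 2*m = m*(m - 2)*(m - 1)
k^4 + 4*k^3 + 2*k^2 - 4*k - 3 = (k - 1)*(k + 1)^2*(k + 3)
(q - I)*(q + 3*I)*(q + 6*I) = q^3 + 8*I*q^2 - 9*q + 18*I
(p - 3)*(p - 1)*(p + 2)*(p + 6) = p^4 + 4*p^3 - 17*p^2 - 24*p + 36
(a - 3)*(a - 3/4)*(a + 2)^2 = a^4 + a^3/4 - 35*a^2/4 - 6*a + 9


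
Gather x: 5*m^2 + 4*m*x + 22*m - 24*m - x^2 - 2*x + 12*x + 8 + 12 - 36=5*m^2 - 2*m - x^2 + x*(4*m + 10) - 16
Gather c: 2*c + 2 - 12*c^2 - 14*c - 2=-12*c^2 - 12*c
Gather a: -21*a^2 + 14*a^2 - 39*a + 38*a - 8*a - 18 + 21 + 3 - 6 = -7*a^2 - 9*a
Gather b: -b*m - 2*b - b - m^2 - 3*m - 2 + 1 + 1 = b*(-m - 3) - m^2 - 3*m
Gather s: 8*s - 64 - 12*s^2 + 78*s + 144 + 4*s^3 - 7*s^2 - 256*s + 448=4*s^3 - 19*s^2 - 170*s + 528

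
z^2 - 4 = (z - 2)*(z + 2)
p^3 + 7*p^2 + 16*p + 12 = (p + 2)^2*(p + 3)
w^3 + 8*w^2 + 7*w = w*(w + 1)*(w + 7)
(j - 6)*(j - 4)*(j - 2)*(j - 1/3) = j^4 - 37*j^3/3 + 48*j^2 - 188*j/3 + 16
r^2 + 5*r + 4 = (r + 1)*(r + 4)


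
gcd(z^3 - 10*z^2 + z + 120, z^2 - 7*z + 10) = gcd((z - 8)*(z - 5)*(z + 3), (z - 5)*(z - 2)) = z - 5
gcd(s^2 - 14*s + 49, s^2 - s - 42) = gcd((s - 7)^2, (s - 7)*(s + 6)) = s - 7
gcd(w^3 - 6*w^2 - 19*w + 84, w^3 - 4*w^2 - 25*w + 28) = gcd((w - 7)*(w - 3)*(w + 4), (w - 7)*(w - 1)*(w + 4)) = w^2 - 3*w - 28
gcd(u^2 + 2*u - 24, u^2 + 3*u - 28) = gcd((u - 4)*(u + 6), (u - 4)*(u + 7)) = u - 4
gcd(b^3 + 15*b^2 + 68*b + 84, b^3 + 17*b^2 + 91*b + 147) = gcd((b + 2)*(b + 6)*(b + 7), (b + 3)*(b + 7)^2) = b + 7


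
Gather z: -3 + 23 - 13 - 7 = 0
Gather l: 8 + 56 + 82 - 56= 90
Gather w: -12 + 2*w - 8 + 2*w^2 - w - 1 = 2*w^2 + w - 21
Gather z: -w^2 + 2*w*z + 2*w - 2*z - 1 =-w^2 + 2*w + z*(2*w - 2) - 1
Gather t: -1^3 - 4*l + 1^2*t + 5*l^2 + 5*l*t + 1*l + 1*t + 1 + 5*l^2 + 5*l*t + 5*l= 10*l^2 + 2*l + t*(10*l + 2)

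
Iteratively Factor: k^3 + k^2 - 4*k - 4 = (k + 1)*(k^2 - 4) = (k + 1)*(k + 2)*(k - 2)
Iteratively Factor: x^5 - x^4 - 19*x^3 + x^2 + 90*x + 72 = (x + 2)*(x^4 - 3*x^3 - 13*x^2 + 27*x + 36) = (x + 2)*(x + 3)*(x^3 - 6*x^2 + 5*x + 12) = (x - 3)*(x + 2)*(x + 3)*(x^2 - 3*x - 4) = (x - 4)*(x - 3)*(x + 2)*(x + 3)*(x + 1)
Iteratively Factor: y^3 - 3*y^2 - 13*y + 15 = (y - 1)*(y^2 - 2*y - 15) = (y - 5)*(y - 1)*(y + 3)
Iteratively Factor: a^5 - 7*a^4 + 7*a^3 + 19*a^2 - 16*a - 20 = (a - 5)*(a^4 - 2*a^3 - 3*a^2 + 4*a + 4) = (a - 5)*(a - 2)*(a^3 - 3*a - 2) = (a - 5)*(a - 2)*(a + 1)*(a^2 - a - 2) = (a - 5)*(a - 2)^2*(a + 1)*(a + 1)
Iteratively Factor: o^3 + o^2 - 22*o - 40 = (o + 2)*(o^2 - o - 20) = (o + 2)*(o + 4)*(o - 5)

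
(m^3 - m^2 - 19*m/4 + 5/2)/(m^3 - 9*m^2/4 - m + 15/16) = 4*(m + 2)/(4*m + 3)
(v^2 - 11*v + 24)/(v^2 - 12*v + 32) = (v - 3)/(v - 4)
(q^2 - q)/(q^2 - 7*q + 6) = q/(q - 6)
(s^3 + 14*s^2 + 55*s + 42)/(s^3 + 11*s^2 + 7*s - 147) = (s^2 + 7*s + 6)/(s^2 + 4*s - 21)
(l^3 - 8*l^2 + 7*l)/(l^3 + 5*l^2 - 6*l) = (l - 7)/(l + 6)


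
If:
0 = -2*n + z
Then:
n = z/2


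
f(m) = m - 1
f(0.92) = -0.08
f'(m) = 1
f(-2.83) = -3.83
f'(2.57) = 1.00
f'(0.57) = 1.00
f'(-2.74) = 1.00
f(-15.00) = -16.00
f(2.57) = 1.57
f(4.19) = 3.19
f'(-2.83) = 1.00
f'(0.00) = 1.00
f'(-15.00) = 1.00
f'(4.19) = 1.00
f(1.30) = 0.30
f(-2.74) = -3.74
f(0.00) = -1.00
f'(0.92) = 1.00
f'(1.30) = 1.00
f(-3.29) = -4.29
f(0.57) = -0.43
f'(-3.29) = 1.00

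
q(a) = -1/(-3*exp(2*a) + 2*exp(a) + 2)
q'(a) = -(6*exp(2*a) - 2*exp(a))/(-3*exp(2*a) + 2*exp(a) + 2)^2 = (2 - 6*exp(a))*exp(a)/(-3*exp(2*a) + 2*exp(a) + 2)^2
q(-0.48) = -0.48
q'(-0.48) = -0.24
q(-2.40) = -0.46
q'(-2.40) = 0.03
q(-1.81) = -0.45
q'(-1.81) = 0.03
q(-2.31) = -0.46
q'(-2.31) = 0.03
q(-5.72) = -0.50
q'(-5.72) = 0.00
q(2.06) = 0.01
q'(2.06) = -0.01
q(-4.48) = -0.49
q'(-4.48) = 0.01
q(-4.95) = -0.50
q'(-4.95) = 0.00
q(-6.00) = -0.50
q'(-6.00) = 0.00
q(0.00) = -1.00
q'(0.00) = -4.00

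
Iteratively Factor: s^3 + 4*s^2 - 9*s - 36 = (s + 3)*(s^2 + s - 12) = (s - 3)*(s + 3)*(s + 4)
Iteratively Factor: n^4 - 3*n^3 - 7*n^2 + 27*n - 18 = (n - 3)*(n^3 - 7*n + 6) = (n - 3)*(n + 3)*(n^2 - 3*n + 2) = (n - 3)*(n - 1)*(n + 3)*(n - 2)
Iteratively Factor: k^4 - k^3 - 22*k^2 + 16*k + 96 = (k - 4)*(k^3 + 3*k^2 - 10*k - 24) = (k - 4)*(k + 2)*(k^2 + k - 12) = (k - 4)*(k - 3)*(k + 2)*(k + 4)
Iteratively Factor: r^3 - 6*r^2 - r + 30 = (r - 5)*(r^2 - r - 6) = (r - 5)*(r - 3)*(r + 2)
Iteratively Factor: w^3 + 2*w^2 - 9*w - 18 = (w + 2)*(w^2 - 9) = (w + 2)*(w + 3)*(w - 3)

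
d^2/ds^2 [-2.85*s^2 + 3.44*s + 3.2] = -5.70000000000000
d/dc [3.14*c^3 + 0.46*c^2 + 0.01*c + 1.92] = 9.42*c^2 + 0.92*c + 0.01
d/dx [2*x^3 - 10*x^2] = 2*x*(3*x - 10)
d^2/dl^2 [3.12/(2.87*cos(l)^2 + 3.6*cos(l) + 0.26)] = (-102.796512*(1 - cos(l)^2)^2 - 96.70752*cos(l)^3 - 82.5208799999999*cos(l)^2 + 196.33536*cos(l) + 179.010624)/(2.87*cos(l)^2 + 3.6*cos(l) + 0.26)^3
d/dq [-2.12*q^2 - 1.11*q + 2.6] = -4.24*q - 1.11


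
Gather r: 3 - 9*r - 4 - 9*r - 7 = -18*r - 8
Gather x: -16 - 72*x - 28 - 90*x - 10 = -162*x - 54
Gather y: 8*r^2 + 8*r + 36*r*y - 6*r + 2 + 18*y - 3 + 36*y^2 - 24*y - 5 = 8*r^2 + 2*r + 36*y^2 + y*(36*r - 6) - 6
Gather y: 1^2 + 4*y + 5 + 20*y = 24*y + 6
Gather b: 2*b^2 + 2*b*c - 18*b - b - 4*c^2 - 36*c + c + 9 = 2*b^2 + b*(2*c - 19) - 4*c^2 - 35*c + 9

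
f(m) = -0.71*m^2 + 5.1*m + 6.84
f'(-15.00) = 26.40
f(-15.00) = -229.41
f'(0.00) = 5.10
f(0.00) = 6.84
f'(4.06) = -0.67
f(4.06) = 15.84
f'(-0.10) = 5.24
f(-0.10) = 6.32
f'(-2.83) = 9.12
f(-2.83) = -13.28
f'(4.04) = -0.64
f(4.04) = 15.86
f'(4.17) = -0.82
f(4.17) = 15.76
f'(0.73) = 4.06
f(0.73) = 10.18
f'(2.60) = 1.41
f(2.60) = 15.30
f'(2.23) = 1.93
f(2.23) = 14.68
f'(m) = 5.1 - 1.42*m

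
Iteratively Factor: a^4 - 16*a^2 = (a - 4)*(a^3 + 4*a^2) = (a - 4)*(a + 4)*(a^2) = a*(a - 4)*(a + 4)*(a)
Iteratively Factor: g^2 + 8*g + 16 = (g + 4)*(g + 4)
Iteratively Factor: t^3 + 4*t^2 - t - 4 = (t + 1)*(t^2 + 3*t - 4) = (t - 1)*(t + 1)*(t + 4)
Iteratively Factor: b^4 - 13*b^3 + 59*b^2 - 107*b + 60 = (b - 1)*(b^3 - 12*b^2 + 47*b - 60) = (b - 5)*(b - 1)*(b^2 - 7*b + 12) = (b - 5)*(b - 4)*(b - 1)*(b - 3)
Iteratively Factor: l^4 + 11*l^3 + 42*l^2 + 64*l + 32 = (l + 1)*(l^3 + 10*l^2 + 32*l + 32) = (l + 1)*(l + 2)*(l^2 + 8*l + 16) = (l + 1)*(l + 2)*(l + 4)*(l + 4)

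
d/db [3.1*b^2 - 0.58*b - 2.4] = 6.2*b - 0.58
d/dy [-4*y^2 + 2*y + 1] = 2 - 8*y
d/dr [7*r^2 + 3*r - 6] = 14*r + 3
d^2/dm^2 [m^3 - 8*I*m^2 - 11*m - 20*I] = 6*m - 16*I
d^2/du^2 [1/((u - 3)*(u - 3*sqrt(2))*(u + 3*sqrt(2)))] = 6*(2*u^4 - 8*u^3 - 9*u^2 + 162)/(u^9 - 9*u^8 - 27*u^7 + 459*u^6 - 486*u^5 - 7290*u^4 + 20412*u^3 + 26244*u^2 - 157464*u + 157464)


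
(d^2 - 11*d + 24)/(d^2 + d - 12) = (d - 8)/(d + 4)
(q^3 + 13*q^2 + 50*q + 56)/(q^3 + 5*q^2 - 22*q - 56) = (q + 4)/(q - 4)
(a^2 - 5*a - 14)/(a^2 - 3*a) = (a^2 - 5*a - 14)/(a*(a - 3))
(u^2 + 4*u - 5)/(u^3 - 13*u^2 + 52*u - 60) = (u^2 + 4*u - 5)/(u^3 - 13*u^2 + 52*u - 60)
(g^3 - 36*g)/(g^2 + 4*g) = (g^2 - 36)/(g + 4)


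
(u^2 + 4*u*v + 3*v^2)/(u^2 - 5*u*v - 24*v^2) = (u + v)/(u - 8*v)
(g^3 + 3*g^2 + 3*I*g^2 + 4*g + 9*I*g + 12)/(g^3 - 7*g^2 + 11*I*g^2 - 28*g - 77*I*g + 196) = (g^2 + g*(3 - I) - 3*I)/(g^2 + 7*g*(-1 + I) - 49*I)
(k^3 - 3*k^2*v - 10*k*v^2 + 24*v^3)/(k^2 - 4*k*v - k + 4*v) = (k^2 + k*v - 6*v^2)/(k - 1)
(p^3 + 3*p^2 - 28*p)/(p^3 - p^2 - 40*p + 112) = p/(p - 4)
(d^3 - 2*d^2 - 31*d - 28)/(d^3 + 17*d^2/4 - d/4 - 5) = 4*(d^2 - 6*d - 7)/(4*d^2 + d - 5)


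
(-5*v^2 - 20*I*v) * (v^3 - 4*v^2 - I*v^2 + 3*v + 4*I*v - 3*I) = -5*v^5 + 20*v^4 - 15*I*v^4 - 35*v^3 + 60*I*v^3 + 80*v^2 - 45*I*v^2 - 60*v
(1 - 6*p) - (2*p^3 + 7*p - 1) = -2*p^3 - 13*p + 2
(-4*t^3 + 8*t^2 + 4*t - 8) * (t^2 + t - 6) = -4*t^5 + 4*t^4 + 36*t^3 - 52*t^2 - 32*t + 48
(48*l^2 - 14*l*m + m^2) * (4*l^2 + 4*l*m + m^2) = 192*l^4 + 136*l^3*m - 4*l^2*m^2 - 10*l*m^3 + m^4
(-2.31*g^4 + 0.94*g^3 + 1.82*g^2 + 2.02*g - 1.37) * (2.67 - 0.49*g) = 1.1319*g^5 - 6.6283*g^4 + 1.618*g^3 + 3.8696*g^2 + 6.0647*g - 3.6579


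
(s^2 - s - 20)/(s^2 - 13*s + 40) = (s + 4)/(s - 8)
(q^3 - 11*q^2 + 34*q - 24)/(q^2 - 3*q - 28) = (-q^3 + 11*q^2 - 34*q + 24)/(-q^2 + 3*q + 28)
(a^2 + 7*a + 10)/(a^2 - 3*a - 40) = (a + 2)/(a - 8)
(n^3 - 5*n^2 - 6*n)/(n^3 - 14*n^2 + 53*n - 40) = n*(n^2 - 5*n - 6)/(n^3 - 14*n^2 + 53*n - 40)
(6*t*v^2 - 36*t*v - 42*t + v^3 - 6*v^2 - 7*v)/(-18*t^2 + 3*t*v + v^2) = (-v^2 + 6*v + 7)/(3*t - v)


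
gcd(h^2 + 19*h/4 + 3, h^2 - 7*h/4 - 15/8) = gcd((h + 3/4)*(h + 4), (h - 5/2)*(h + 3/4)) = h + 3/4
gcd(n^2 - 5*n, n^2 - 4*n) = n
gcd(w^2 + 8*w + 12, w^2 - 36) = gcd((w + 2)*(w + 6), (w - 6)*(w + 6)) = w + 6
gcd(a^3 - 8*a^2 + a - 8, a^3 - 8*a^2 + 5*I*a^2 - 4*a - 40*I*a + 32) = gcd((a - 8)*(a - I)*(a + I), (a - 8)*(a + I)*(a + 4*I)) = a^2 + a*(-8 + I) - 8*I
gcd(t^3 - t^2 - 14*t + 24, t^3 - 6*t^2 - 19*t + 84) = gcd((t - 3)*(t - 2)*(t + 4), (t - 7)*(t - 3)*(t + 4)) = t^2 + t - 12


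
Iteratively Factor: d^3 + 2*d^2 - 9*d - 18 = (d + 3)*(d^2 - d - 6) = (d - 3)*(d + 3)*(d + 2)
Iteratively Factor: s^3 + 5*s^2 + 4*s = (s + 4)*(s^2 + s) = (s + 1)*(s + 4)*(s)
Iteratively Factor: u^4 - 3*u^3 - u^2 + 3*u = (u - 3)*(u^3 - u) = (u - 3)*(u + 1)*(u^2 - u) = u*(u - 3)*(u + 1)*(u - 1)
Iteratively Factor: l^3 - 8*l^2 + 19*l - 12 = (l - 4)*(l^2 - 4*l + 3) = (l - 4)*(l - 3)*(l - 1)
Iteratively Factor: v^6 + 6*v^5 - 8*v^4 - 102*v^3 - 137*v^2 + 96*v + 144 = (v + 1)*(v^5 + 5*v^4 - 13*v^3 - 89*v^2 - 48*v + 144) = (v + 1)*(v + 4)*(v^4 + v^3 - 17*v^2 - 21*v + 36) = (v - 1)*(v + 1)*(v + 4)*(v^3 + 2*v^2 - 15*v - 36) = (v - 1)*(v + 1)*(v + 3)*(v + 4)*(v^2 - v - 12) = (v - 1)*(v + 1)*(v + 3)^2*(v + 4)*(v - 4)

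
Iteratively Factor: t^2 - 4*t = (t - 4)*(t)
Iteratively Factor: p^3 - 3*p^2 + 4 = (p + 1)*(p^2 - 4*p + 4) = (p - 2)*(p + 1)*(p - 2)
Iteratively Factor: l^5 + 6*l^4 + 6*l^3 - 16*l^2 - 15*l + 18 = (l - 1)*(l^4 + 7*l^3 + 13*l^2 - 3*l - 18) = (l - 1)*(l + 3)*(l^3 + 4*l^2 + l - 6) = (l - 1)*(l + 3)^2*(l^2 + l - 2) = (l - 1)^2*(l + 3)^2*(l + 2)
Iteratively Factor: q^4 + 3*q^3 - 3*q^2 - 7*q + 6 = (q - 1)*(q^3 + 4*q^2 + q - 6) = (q - 1)^2*(q^2 + 5*q + 6) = (q - 1)^2*(q + 3)*(q + 2)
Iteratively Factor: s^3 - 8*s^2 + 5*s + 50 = (s - 5)*(s^2 - 3*s - 10) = (s - 5)^2*(s + 2)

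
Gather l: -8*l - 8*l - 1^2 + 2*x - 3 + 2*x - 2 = -16*l + 4*x - 6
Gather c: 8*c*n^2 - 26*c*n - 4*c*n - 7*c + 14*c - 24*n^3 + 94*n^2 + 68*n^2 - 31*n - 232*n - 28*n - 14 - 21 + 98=c*(8*n^2 - 30*n + 7) - 24*n^3 + 162*n^2 - 291*n + 63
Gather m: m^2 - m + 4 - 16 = m^2 - m - 12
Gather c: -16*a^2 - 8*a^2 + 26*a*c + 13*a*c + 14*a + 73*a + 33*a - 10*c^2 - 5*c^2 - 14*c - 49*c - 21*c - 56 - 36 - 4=-24*a^2 + 120*a - 15*c^2 + c*(39*a - 84) - 96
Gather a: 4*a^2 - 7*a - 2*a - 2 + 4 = 4*a^2 - 9*a + 2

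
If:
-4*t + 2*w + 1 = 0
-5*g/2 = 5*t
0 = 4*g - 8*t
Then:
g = 0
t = 0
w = -1/2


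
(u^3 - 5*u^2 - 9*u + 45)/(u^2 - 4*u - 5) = (u^2 - 9)/(u + 1)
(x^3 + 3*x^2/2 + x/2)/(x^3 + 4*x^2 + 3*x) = (x + 1/2)/(x + 3)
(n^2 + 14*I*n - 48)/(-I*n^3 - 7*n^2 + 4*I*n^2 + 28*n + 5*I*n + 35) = (I*n^2 - 14*n - 48*I)/(n^3 - n^2*(4 + 7*I) + n*(-5 + 28*I) + 35*I)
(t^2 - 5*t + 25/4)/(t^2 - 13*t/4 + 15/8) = 2*(2*t - 5)/(4*t - 3)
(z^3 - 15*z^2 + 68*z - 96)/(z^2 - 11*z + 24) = z - 4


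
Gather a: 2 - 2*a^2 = 2 - 2*a^2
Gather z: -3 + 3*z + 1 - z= 2*z - 2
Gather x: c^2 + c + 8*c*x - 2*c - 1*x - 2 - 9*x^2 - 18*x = c^2 - c - 9*x^2 + x*(8*c - 19) - 2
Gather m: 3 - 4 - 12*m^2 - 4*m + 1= -12*m^2 - 4*m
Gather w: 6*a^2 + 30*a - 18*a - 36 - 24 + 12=6*a^2 + 12*a - 48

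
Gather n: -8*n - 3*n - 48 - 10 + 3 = -11*n - 55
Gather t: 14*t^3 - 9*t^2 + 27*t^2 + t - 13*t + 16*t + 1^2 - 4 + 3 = 14*t^3 + 18*t^2 + 4*t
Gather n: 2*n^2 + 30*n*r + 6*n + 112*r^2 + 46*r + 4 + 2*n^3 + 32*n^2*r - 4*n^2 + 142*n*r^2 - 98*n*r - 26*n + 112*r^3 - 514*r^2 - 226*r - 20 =2*n^3 + n^2*(32*r - 2) + n*(142*r^2 - 68*r - 20) + 112*r^3 - 402*r^2 - 180*r - 16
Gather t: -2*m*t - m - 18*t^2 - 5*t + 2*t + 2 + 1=-m - 18*t^2 + t*(-2*m - 3) + 3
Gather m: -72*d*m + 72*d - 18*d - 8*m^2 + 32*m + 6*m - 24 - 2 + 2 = 54*d - 8*m^2 + m*(38 - 72*d) - 24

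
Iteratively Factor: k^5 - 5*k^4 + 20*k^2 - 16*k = (k)*(k^4 - 5*k^3 + 20*k - 16) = k*(k - 1)*(k^3 - 4*k^2 - 4*k + 16) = k*(k - 4)*(k - 1)*(k^2 - 4) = k*(k - 4)*(k - 1)*(k + 2)*(k - 2)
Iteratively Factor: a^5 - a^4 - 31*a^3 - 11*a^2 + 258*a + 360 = (a + 2)*(a^4 - 3*a^3 - 25*a^2 + 39*a + 180) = (a - 4)*(a + 2)*(a^3 + a^2 - 21*a - 45) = (a - 4)*(a + 2)*(a + 3)*(a^2 - 2*a - 15) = (a - 5)*(a - 4)*(a + 2)*(a + 3)*(a + 3)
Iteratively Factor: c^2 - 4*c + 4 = (c - 2)*(c - 2)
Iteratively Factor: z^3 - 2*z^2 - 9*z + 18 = (z + 3)*(z^2 - 5*z + 6) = (z - 3)*(z + 3)*(z - 2)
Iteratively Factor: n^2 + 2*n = (n + 2)*(n)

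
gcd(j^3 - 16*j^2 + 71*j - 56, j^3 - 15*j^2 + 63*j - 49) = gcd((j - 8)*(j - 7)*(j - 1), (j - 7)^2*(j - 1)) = j^2 - 8*j + 7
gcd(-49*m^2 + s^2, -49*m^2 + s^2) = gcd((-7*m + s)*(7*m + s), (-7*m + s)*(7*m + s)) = -49*m^2 + s^2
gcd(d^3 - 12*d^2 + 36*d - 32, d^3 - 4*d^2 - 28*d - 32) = d - 8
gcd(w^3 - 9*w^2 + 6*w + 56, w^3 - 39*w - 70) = w^2 - 5*w - 14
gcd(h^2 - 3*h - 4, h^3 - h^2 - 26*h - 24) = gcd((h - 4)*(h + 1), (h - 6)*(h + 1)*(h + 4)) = h + 1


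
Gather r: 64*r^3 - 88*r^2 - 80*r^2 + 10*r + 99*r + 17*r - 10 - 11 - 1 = 64*r^3 - 168*r^2 + 126*r - 22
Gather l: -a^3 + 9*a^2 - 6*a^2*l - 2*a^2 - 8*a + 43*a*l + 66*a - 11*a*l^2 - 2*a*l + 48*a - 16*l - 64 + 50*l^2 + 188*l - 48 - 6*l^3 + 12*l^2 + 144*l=-a^3 + 7*a^2 + 106*a - 6*l^3 + l^2*(62 - 11*a) + l*(-6*a^2 + 41*a + 316) - 112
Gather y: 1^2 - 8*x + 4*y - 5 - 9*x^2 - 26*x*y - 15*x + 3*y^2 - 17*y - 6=-9*x^2 - 23*x + 3*y^2 + y*(-26*x - 13) - 10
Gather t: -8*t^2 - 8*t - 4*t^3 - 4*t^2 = -4*t^3 - 12*t^2 - 8*t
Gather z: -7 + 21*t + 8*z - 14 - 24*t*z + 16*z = 21*t + z*(24 - 24*t) - 21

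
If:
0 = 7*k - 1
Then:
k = 1/7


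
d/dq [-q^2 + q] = 1 - 2*q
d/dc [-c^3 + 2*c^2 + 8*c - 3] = -3*c^2 + 4*c + 8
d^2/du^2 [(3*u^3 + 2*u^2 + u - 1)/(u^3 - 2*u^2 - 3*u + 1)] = 4*(4*u^6 + 15*u^5 - 6*u^4 + 15*u^3 - 12*u^2 - 3)/(u^9 - 6*u^8 + 3*u^7 + 31*u^6 - 21*u^5 - 60*u^4 + 12*u^3 + 21*u^2 - 9*u + 1)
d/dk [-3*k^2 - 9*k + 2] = -6*k - 9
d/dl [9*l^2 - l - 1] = 18*l - 1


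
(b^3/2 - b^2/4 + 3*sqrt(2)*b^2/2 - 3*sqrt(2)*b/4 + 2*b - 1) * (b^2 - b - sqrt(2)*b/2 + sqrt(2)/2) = b^5/2 - 3*b^4/4 + 5*sqrt(2)*b^4/4 - 15*sqrt(2)*b^3/8 + 3*b^3/4 - 3*b^2/4 - 3*sqrt(2)*b^2/8 + b/4 + 3*sqrt(2)*b/2 - sqrt(2)/2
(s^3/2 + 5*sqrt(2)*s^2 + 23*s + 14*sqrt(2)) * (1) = s^3/2 + 5*sqrt(2)*s^2 + 23*s + 14*sqrt(2)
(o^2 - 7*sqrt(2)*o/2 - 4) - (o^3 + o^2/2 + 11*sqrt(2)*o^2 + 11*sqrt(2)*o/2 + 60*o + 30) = -o^3 - 11*sqrt(2)*o^2 + o^2/2 - 60*o - 9*sqrt(2)*o - 34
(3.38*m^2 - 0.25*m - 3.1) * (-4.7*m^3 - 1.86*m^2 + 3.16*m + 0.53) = -15.886*m^5 - 5.1118*m^4 + 25.7158*m^3 + 6.7674*m^2 - 9.9285*m - 1.643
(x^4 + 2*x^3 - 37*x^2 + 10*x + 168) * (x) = x^5 + 2*x^4 - 37*x^3 + 10*x^2 + 168*x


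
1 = 1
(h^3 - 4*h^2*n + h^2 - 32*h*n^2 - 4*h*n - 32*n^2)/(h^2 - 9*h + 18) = (h^3 - 4*h^2*n + h^2 - 32*h*n^2 - 4*h*n - 32*n^2)/(h^2 - 9*h + 18)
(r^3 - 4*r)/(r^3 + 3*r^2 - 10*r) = (r + 2)/(r + 5)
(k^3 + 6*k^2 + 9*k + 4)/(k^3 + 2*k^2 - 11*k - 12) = (k + 1)/(k - 3)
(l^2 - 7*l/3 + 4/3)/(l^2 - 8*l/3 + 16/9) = 3*(l - 1)/(3*l - 4)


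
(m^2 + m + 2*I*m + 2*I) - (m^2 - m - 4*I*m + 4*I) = 2*m + 6*I*m - 2*I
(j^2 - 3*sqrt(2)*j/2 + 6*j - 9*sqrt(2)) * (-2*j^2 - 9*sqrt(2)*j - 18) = -2*j^4 - 12*j^3 - 6*sqrt(2)*j^3 - 36*sqrt(2)*j^2 + 9*j^2 + 27*sqrt(2)*j + 54*j + 162*sqrt(2)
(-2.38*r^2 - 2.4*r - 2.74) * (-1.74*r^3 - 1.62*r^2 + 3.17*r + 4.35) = 4.1412*r^5 + 8.0316*r^4 + 1.111*r^3 - 13.5222*r^2 - 19.1258*r - 11.919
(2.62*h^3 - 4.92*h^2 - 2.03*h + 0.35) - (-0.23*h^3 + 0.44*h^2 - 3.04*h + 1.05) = 2.85*h^3 - 5.36*h^2 + 1.01*h - 0.7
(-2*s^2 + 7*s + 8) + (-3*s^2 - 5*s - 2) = -5*s^2 + 2*s + 6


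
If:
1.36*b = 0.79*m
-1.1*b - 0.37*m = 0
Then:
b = 0.00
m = 0.00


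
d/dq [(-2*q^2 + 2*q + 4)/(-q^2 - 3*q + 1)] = 2*(4*q^2 + 2*q + 7)/(q^4 + 6*q^3 + 7*q^2 - 6*q + 1)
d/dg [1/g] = -1/g^2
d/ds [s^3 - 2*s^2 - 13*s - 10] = 3*s^2 - 4*s - 13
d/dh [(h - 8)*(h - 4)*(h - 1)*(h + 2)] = 4*h^3 - 33*h^2 + 36*h + 56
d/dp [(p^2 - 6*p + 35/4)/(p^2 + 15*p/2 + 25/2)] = 3*(36*p^2 + 20*p - 375)/(2*(4*p^4 + 60*p^3 + 325*p^2 + 750*p + 625))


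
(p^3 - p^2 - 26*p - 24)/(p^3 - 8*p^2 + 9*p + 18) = (p + 4)/(p - 3)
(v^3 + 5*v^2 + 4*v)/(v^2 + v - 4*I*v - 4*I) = v*(v + 4)/(v - 4*I)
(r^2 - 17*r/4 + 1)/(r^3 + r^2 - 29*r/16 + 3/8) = 4*(r - 4)/(4*r^2 + 5*r - 6)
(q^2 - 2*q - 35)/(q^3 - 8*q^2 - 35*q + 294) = (q + 5)/(q^2 - q - 42)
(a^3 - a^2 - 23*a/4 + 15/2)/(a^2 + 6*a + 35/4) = (2*a^2 - 7*a + 6)/(2*a + 7)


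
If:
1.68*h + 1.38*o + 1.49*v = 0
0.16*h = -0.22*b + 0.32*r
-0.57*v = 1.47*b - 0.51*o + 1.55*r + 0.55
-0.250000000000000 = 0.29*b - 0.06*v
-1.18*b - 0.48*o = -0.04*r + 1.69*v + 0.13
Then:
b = -0.71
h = 0.30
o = -1.16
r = -0.34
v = 0.74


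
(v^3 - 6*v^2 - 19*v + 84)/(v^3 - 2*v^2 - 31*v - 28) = (v - 3)/(v + 1)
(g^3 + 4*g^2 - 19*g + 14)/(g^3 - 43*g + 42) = (g - 2)/(g - 6)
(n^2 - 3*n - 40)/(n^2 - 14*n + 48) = (n + 5)/(n - 6)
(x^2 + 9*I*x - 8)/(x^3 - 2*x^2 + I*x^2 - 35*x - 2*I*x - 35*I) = (x + 8*I)/(x^2 - 2*x - 35)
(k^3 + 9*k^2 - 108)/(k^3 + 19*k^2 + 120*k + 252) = (k - 3)/(k + 7)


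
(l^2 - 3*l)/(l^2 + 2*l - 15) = l/(l + 5)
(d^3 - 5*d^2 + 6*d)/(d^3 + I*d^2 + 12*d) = (d^2 - 5*d + 6)/(d^2 + I*d + 12)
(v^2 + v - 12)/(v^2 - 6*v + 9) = (v + 4)/(v - 3)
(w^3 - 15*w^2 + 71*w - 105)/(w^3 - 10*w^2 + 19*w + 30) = (w^2 - 10*w + 21)/(w^2 - 5*w - 6)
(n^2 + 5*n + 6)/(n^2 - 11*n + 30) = (n^2 + 5*n + 6)/(n^2 - 11*n + 30)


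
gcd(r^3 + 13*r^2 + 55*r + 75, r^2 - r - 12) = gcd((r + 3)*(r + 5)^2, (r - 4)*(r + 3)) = r + 3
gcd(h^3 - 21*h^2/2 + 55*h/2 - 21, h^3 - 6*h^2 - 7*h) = h - 7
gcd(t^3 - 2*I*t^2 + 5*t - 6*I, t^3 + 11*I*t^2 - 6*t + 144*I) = t - 3*I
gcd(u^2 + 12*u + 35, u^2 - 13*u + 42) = 1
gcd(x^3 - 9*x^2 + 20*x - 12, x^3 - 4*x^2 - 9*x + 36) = 1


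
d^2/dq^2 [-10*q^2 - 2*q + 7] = -20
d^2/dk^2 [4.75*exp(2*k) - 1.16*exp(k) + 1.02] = (19.0*exp(k) - 1.16)*exp(k)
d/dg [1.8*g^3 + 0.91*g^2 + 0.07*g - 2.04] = 5.4*g^2 + 1.82*g + 0.07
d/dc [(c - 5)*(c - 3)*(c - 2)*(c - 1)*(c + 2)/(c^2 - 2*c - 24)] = (3*c^6 - 26*c^5 - 47*c^4 + 788*c^3 - 1318*c^2 - 1128*c + 2328)/(c^4 - 4*c^3 - 44*c^2 + 96*c + 576)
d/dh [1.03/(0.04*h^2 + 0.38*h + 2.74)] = (-0.0824*h - 0.3914)/(0.04*h^2 + 0.38*h + 2.74)^2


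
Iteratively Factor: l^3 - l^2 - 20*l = (l + 4)*(l^2 - 5*l) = l*(l + 4)*(l - 5)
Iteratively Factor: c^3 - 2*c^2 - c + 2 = (c - 2)*(c^2 - 1) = (c - 2)*(c - 1)*(c + 1)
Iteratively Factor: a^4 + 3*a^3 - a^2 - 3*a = (a - 1)*(a^3 + 4*a^2 + 3*a) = (a - 1)*(a + 1)*(a^2 + 3*a) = a*(a - 1)*(a + 1)*(a + 3)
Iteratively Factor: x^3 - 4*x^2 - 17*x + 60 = (x - 3)*(x^2 - x - 20) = (x - 5)*(x - 3)*(x + 4)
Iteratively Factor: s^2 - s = (s)*(s - 1)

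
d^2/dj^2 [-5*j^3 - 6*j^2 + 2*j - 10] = -30*j - 12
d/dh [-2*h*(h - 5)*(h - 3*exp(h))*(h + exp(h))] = 4*h^3*exp(h) - 8*h^3 + 12*h^2*exp(2*h) - 8*h^2*exp(h) + 30*h^2 - 48*h*exp(2*h) - 40*h*exp(h) - 30*exp(2*h)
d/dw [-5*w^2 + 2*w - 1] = 2 - 10*w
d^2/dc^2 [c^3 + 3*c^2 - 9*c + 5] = 6*c + 6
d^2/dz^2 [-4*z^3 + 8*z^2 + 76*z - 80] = 16 - 24*z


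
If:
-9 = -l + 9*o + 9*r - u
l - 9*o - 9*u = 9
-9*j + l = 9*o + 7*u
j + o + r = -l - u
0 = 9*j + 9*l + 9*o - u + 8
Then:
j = 49/45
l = -12/25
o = -109/75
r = 4/9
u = 2/5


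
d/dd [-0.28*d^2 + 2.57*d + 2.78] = 2.57 - 0.56*d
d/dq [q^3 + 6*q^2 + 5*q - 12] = 3*q^2 + 12*q + 5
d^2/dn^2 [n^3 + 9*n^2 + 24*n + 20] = 6*n + 18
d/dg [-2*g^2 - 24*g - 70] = -4*g - 24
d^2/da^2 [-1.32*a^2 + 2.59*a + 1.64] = -2.64000000000000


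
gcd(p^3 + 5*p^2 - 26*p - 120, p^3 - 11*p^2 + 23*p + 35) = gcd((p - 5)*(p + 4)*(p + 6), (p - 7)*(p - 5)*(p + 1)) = p - 5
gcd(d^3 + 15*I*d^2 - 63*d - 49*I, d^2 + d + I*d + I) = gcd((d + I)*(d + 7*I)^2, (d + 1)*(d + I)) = d + I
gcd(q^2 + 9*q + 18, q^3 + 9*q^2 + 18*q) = q^2 + 9*q + 18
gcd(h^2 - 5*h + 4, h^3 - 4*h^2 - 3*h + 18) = 1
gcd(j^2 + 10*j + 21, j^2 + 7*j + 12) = j + 3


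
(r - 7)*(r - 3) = r^2 - 10*r + 21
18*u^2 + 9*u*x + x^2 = (3*u + x)*(6*u + x)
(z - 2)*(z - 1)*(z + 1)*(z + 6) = z^4 + 4*z^3 - 13*z^2 - 4*z + 12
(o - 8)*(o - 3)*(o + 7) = o^3 - 4*o^2 - 53*o + 168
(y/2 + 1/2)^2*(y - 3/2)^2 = y^4/4 - y^3/4 - 11*y^2/16 + 3*y/8 + 9/16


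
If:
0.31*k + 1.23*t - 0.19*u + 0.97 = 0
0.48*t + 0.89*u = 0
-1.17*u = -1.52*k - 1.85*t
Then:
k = 1.92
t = -1.17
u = 0.63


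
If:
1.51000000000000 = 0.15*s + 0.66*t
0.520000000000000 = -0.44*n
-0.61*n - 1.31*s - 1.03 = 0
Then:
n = -1.18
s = -0.24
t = 2.34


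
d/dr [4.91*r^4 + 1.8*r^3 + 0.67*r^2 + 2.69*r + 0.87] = 19.64*r^3 + 5.4*r^2 + 1.34*r + 2.69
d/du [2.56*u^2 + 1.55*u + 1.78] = 5.12*u + 1.55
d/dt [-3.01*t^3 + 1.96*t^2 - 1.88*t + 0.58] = -9.03*t^2 + 3.92*t - 1.88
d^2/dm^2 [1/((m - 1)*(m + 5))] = 2*((m - 1)^2 + (m - 1)*(m + 5) + (m + 5)^2)/((m - 1)^3*(m + 5)^3)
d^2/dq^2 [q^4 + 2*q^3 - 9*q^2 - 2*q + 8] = 12*q^2 + 12*q - 18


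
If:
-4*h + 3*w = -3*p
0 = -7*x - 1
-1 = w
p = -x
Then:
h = -9/14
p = 1/7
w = -1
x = -1/7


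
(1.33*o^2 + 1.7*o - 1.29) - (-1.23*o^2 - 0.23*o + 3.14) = 2.56*o^2 + 1.93*o - 4.43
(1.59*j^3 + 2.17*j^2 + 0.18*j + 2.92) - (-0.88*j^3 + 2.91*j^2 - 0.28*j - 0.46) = 2.47*j^3 - 0.74*j^2 + 0.46*j + 3.38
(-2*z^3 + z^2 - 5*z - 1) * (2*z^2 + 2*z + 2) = -4*z^5 - 2*z^4 - 12*z^3 - 10*z^2 - 12*z - 2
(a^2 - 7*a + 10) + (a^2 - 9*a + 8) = 2*a^2 - 16*a + 18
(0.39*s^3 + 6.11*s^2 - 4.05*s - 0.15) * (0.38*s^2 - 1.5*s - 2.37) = 0.1482*s^5 + 1.7368*s^4 - 11.6283*s^3 - 8.4627*s^2 + 9.8235*s + 0.3555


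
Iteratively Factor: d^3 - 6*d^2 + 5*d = (d - 1)*(d^2 - 5*d) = (d - 5)*(d - 1)*(d)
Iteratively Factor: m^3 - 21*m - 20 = (m + 4)*(m^2 - 4*m - 5) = (m + 1)*(m + 4)*(m - 5)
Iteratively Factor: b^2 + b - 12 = (b - 3)*(b + 4)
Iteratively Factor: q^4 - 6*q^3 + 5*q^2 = (q)*(q^3 - 6*q^2 + 5*q) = q*(q - 5)*(q^2 - q) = q*(q - 5)*(q - 1)*(q)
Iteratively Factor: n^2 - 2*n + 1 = (n - 1)*(n - 1)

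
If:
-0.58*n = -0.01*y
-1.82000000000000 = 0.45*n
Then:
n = -4.04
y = -234.58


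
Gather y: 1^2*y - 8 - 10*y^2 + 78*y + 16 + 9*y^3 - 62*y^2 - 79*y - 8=9*y^3 - 72*y^2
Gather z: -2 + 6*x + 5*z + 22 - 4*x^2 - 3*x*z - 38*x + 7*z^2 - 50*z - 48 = -4*x^2 - 32*x + 7*z^2 + z*(-3*x - 45) - 28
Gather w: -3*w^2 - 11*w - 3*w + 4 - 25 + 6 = -3*w^2 - 14*w - 15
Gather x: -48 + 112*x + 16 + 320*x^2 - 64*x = 320*x^2 + 48*x - 32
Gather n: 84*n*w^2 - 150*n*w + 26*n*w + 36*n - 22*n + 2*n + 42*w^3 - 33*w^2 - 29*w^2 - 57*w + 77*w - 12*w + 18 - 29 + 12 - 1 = n*(84*w^2 - 124*w + 16) + 42*w^3 - 62*w^2 + 8*w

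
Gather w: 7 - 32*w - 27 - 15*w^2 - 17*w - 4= -15*w^2 - 49*w - 24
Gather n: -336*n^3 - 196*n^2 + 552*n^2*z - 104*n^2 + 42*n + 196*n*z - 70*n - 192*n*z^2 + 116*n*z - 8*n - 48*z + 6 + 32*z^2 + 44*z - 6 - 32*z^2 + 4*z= -336*n^3 + n^2*(552*z - 300) + n*(-192*z^2 + 312*z - 36)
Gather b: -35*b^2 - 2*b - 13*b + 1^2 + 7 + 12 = -35*b^2 - 15*b + 20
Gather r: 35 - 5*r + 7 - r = 42 - 6*r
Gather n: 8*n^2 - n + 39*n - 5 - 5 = 8*n^2 + 38*n - 10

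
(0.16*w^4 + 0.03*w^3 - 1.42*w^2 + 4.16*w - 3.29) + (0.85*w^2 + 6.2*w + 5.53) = 0.16*w^4 + 0.03*w^3 - 0.57*w^2 + 10.36*w + 2.24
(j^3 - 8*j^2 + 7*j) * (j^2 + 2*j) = j^5 - 6*j^4 - 9*j^3 + 14*j^2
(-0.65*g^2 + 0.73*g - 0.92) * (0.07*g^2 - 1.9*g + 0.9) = -0.0455*g^4 + 1.2861*g^3 - 2.0364*g^2 + 2.405*g - 0.828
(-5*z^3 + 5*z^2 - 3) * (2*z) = -10*z^4 + 10*z^3 - 6*z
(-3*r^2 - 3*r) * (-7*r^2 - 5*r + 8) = 21*r^4 + 36*r^3 - 9*r^2 - 24*r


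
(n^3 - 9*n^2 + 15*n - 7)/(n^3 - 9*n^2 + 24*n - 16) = (n^2 - 8*n + 7)/(n^2 - 8*n + 16)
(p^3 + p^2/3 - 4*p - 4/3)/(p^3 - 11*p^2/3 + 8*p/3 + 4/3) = (p + 2)/(p - 2)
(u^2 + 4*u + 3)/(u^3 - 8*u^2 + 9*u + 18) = (u + 3)/(u^2 - 9*u + 18)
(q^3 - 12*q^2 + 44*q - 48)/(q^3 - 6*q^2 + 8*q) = (q - 6)/q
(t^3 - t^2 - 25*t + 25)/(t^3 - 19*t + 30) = (t^2 - 6*t + 5)/(t^2 - 5*t + 6)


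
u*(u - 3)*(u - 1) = u^3 - 4*u^2 + 3*u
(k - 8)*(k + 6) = k^2 - 2*k - 48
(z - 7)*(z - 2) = z^2 - 9*z + 14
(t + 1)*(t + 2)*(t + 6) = t^3 + 9*t^2 + 20*t + 12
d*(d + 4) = d^2 + 4*d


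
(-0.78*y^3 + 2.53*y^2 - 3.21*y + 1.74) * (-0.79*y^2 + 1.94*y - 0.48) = 0.6162*y^5 - 3.5119*y^4 + 7.8185*y^3 - 8.8164*y^2 + 4.9164*y - 0.8352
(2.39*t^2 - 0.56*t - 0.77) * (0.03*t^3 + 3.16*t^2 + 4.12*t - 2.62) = 0.0717*t^5 + 7.5356*t^4 + 8.0541*t^3 - 11.0022*t^2 - 1.7052*t + 2.0174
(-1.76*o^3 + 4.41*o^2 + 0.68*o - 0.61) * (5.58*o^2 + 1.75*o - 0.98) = -9.8208*o^5 + 21.5278*o^4 + 13.2367*o^3 - 6.5356*o^2 - 1.7339*o + 0.5978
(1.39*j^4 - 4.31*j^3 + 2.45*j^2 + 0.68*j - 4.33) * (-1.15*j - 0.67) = -1.5985*j^5 + 4.0252*j^4 + 0.0701999999999998*j^3 - 2.4235*j^2 + 4.5239*j + 2.9011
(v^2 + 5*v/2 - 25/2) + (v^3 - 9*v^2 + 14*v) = v^3 - 8*v^2 + 33*v/2 - 25/2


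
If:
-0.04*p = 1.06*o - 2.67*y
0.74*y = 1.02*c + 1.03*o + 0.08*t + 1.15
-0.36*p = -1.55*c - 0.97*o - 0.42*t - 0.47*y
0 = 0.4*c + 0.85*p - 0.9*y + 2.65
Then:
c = -1.89165669405214*y - 1.46382219313854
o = 2.44532019189253*y + 0.0916524360818905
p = 1.94901491484807*y - 2.4287895561701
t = 1.8851253785485*y + 3.10870784796208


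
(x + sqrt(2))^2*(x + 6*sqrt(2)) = x^3 + 8*sqrt(2)*x^2 + 26*x + 12*sqrt(2)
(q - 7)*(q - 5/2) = q^2 - 19*q/2 + 35/2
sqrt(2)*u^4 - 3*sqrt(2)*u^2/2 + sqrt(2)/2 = (u - 1)*(u - sqrt(2)/2)*(u + sqrt(2)/2)*(sqrt(2)*u + sqrt(2))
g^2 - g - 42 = (g - 7)*(g + 6)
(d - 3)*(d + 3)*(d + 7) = d^3 + 7*d^2 - 9*d - 63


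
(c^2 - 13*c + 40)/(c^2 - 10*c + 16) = (c - 5)/(c - 2)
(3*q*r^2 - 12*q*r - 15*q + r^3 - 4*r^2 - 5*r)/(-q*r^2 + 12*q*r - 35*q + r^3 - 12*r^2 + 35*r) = (-3*q*r - 3*q - r^2 - r)/(q*r - 7*q - r^2 + 7*r)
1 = 1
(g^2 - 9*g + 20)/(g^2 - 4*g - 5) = (g - 4)/(g + 1)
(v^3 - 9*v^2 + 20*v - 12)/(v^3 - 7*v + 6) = (v - 6)/(v + 3)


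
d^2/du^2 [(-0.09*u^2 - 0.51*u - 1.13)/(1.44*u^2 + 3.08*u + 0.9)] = (-2.22044604925031e-16*u^4 - 1.316736*u^3 - 13.359168*u^2 - 26.104896*u - 15.828664)/(2.985984*u^6 + 19.160064*u^5 + 46.579968*u^4 + 53.168192*u^3 + 29.11248*u^2 + 7.4844*u + 0.729)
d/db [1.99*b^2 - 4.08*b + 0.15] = 3.98*b - 4.08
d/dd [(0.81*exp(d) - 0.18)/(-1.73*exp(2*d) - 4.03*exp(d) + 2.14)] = (1.4013*exp(2*d) - 0.6228*exp(d) + 1.008)*exp(d)/(2.9929*exp(4*d) + 13.9438*exp(3*d) + 8.8365*exp(2*d) - 17.2484*exp(d) + 4.5796)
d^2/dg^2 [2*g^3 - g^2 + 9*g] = 12*g - 2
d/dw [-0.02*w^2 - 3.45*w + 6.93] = -0.04*w - 3.45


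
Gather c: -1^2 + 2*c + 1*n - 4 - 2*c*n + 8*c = c*(10 - 2*n) + n - 5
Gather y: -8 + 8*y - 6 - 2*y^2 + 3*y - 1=-2*y^2 + 11*y - 15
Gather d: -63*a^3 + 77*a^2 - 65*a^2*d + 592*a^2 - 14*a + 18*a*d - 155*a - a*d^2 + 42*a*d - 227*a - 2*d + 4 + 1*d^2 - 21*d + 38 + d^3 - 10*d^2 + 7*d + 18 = -63*a^3 + 669*a^2 - 396*a + d^3 + d^2*(-a - 9) + d*(-65*a^2 + 60*a - 16) + 60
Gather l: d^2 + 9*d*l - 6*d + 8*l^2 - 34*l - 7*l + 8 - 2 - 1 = d^2 - 6*d + 8*l^2 + l*(9*d - 41) + 5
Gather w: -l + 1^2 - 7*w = -l - 7*w + 1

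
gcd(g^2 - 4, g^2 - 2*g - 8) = g + 2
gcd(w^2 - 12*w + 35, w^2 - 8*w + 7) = w - 7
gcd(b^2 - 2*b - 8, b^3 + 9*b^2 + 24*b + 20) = b + 2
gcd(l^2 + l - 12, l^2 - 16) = l + 4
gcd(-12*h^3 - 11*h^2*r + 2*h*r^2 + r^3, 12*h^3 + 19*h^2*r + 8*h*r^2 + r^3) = 4*h^2 + 5*h*r + r^2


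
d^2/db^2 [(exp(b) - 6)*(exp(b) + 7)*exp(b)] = (9*exp(2*b) + 4*exp(b) - 42)*exp(b)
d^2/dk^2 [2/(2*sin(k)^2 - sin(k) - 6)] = 2*(16*sin(k)^4 - 6*sin(k)^3 + 25*sin(k)^2 + 6*sin(k) - 26)/(sin(k) + cos(2*k) + 5)^3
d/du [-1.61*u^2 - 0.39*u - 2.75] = -3.22*u - 0.39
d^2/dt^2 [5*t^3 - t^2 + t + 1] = 30*t - 2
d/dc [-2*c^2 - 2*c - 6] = -4*c - 2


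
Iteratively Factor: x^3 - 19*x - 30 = (x + 3)*(x^2 - 3*x - 10) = (x - 5)*(x + 3)*(x + 2)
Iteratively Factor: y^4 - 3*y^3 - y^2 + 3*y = (y)*(y^3 - 3*y^2 - y + 3) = y*(y + 1)*(y^2 - 4*y + 3) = y*(y - 3)*(y + 1)*(y - 1)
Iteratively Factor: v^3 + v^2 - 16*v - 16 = (v + 1)*(v^2 - 16) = (v - 4)*(v + 1)*(v + 4)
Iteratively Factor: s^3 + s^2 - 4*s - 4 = (s + 2)*(s^2 - s - 2) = (s + 1)*(s + 2)*(s - 2)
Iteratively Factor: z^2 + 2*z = (z + 2)*(z)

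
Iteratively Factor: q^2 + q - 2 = (q + 2)*(q - 1)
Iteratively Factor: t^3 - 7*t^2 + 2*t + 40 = (t - 4)*(t^2 - 3*t - 10) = (t - 4)*(t + 2)*(t - 5)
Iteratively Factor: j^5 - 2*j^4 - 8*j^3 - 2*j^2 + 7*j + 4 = (j + 1)*(j^4 - 3*j^3 - 5*j^2 + 3*j + 4) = (j + 1)^2*(j^3 - 4*j^2 - j + 4) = (j - 4)*(j + 1)^2*(j^2 - 1) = (j - 4)*(j + 1)^3*(j - 1)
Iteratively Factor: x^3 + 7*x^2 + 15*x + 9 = (x + 1)*(x^2 + 6*x + 9) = (x + 1)*(x + 3)*(x + 3)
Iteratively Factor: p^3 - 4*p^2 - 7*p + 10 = (p - 5)*(p^2 + p - 2) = (p - 5)*(p + 2)*(p - 1)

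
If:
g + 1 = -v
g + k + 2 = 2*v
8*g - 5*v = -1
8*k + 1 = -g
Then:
No Solution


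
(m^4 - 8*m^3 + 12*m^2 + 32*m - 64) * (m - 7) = m^5 - 15*m^4 + 68*m^3 - 52*m^2 - 288*m + 448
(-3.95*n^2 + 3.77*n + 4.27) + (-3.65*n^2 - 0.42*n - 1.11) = -7.6*n^2 + 3.35*n + 3.16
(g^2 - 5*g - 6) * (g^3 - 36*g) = g^5 - 5*g^4 - 42*g^3 + 180*g^2 + 216*g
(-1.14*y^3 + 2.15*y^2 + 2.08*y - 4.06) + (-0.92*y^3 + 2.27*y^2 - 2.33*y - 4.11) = -2.06*y^3 + 4.42*y^2 - 0.25*y - 8.17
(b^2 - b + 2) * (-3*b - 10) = -3*b^3 - 7*b^2 + 4*b - 20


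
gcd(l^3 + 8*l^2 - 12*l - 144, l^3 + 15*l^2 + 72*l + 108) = l^2 + 12*l + 36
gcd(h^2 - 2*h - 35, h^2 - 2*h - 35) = h^2 - 2*h - 35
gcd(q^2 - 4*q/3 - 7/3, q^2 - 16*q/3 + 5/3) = 1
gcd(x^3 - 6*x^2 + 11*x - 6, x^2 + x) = 1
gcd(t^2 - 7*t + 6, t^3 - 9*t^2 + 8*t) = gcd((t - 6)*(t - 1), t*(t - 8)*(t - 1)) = t - 1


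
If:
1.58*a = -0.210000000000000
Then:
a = -0.13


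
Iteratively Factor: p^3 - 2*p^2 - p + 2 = (p - 2)*(p^2 - 1) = (p - 2)*(p + 1)*(p - 1)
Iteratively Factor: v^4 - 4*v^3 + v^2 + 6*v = (v - 2)*(v^3 - 2*v^2 - 3*v) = (v - 2)*(v + 1)*(v^2 - 3*v) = (v - 3)*(v - 2)*(v + 1)*(v)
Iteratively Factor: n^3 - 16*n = (n - 4)*(n^2 + 4*n) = (n - 4)*(n + 4)*(n)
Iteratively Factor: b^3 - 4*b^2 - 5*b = (b)*(b^2 - 4*b - 5) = b*(b + 1)*(b - 5)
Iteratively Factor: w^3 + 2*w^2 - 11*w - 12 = (w + 4)*(w^2 - 2*w - 3) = (w + 1)*(w + 4)*(w - 3)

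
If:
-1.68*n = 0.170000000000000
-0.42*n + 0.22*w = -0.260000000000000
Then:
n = -0.10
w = -1.38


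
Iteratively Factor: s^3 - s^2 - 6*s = (s + 2)*(s^2 - 3*s) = s*(s + 2)*(s - 3)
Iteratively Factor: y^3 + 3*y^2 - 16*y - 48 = (y + 3)*(y^2 - 16) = (y - 4)*(y + 3)*(y + 4)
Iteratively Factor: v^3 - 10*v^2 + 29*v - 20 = (v - 4)*(v^2 - 6*v + 5) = (v - 4)*(v - 1)*(v - 5)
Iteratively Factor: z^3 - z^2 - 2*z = (z)*(z^2 - z - 2) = z*(z - 2)*(z + 1)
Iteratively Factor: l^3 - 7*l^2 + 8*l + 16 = (l - 4)*(l^2 - 3*l - 4) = (l - 4)^2*(l + 1)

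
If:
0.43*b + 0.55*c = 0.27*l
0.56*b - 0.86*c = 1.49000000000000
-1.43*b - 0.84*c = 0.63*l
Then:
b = 0.96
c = -1.10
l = -0.72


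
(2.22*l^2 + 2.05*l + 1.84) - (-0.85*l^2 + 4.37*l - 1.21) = 3.07*l^2 - 2.32*l + 3.05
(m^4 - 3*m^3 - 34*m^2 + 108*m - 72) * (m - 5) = m^5 - 8*m^4 - 19*m^3 + 278*m^2 - 612*m + 360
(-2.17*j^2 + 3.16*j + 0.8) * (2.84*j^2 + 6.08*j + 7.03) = -6.1628*j^4 - 4.2192*j^3 + 6.2297*j^2 + 27.0788*j + 5.624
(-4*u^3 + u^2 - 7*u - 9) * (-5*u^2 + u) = 20*u^5 - 9*u^4 + 36*u^3 + 38*u^2 - 9*u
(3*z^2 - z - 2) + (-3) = 3*z^2 - z - 5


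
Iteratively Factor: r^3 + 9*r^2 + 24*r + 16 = (r + 1)*(r^2 + 8*r + 16) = (r + 1)*(r + 4)*(r + 4)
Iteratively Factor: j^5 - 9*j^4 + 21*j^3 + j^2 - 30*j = (j + 1)*(j^4 - 10*j^3 + 31*j^2 - 30*j) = (j - 2)*(j + 1)*(j^3 - 8*j^2 + 15*j) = (j - 3)*(j - 2)*(j + 1)*(j^2 - 5*j) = (j - 5)*(j - 3)*(j - 2)*(j + 1)*(j)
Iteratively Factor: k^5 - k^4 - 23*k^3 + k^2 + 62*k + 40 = (k - 2)*(k^4 + k^3 - 21*k^2 - 41*k - 20) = (k - 2)*(k + 1)*(k^3 - 21*k - 20) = (k - 2)*(k + 1)*(k + 4)*(k^2 - 4*k - 5) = (k - 2)*(k + 1)^2*(k + 4)*(k - 5)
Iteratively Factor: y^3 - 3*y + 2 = (y - 1)*(y^2 + y - 2) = (y - 1)^2*(y + 2)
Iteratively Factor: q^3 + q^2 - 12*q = (q)*(q^2 + q - 12) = q*(q + 4)*(q - 3)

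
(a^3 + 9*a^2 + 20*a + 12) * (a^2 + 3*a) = a^5 + 12*a^4 + 47*a^3 + 72*a^2 + 36*a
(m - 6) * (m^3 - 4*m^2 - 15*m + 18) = m^4 - 10*m^3 + 9*m^2 + 108*m - 108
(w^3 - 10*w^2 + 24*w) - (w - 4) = w^3 - 10*w^2 + 23*w + 4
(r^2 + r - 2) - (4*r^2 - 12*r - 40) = -3*r^2 + 13*r + 38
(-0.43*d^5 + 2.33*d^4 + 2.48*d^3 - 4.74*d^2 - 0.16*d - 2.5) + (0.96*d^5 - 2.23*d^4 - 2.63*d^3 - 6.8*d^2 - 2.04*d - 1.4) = 0.53*d^5 + 0.1*d^4 - 0.15*d^3 - 11.54*d^2 - 2.2*d - 3.9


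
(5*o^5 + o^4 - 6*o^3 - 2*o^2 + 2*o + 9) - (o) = 5*o^5 + o^4 - 6*o^3 - 2*o^2 + o + 9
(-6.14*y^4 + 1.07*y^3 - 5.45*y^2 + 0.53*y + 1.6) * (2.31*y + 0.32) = -14.1834*y^5 + 0.5069*y^4 - 12.2471*y^3 - 0.5197*y^2 + 3.8656*y + 0.512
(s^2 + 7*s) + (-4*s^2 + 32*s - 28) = -3*s^2 + 39*s - 28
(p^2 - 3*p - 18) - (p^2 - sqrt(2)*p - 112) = -3*p + sqrt(2)*p + 94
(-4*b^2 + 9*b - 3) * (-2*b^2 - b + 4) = 8*b^4 - 14*b^3 - 19*b^2 + 39*b - 12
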